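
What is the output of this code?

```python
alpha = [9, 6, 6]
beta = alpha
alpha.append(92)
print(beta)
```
[9, 6, 6, 92]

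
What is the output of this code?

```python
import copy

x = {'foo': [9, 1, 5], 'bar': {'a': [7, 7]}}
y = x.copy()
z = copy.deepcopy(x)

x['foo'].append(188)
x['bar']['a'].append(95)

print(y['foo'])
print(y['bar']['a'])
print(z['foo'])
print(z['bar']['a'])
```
[9, 1, 5, 188]
[7, 7, 95]
[9, 1, 5]
[7, 7]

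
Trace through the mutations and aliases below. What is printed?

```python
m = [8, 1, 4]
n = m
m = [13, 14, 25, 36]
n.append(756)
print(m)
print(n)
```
[13, 14, 25, 36]
[8, 1, 4, 756]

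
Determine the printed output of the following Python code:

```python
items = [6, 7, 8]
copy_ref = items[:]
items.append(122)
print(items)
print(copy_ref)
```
[6, 7, 8, 122]
[6, 7, 8]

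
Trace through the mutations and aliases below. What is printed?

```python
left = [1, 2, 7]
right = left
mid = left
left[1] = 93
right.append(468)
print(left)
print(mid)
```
[1, 93, 7, 468]
[1, 93, 7, 468]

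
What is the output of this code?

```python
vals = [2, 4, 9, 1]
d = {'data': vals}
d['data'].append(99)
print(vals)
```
[2, 4, 9, 1, 99]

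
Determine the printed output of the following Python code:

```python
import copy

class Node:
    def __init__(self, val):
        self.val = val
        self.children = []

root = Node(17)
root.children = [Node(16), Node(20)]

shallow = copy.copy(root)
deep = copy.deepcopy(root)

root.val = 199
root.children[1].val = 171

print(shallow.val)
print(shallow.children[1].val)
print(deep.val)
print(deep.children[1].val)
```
17
171
17
20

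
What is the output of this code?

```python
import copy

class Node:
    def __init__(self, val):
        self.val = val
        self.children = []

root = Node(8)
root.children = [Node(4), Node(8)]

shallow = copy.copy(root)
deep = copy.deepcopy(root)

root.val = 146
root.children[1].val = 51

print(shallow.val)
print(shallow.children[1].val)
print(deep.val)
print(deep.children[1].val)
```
8
51
8
8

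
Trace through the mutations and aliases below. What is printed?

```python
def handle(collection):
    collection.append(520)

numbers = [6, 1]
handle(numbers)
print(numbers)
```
[6, 1, 520]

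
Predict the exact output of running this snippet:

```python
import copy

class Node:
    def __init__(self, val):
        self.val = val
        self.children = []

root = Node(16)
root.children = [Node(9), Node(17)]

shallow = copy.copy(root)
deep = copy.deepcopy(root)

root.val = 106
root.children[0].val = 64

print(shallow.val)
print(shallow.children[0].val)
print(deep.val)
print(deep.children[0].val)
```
16
64
16
9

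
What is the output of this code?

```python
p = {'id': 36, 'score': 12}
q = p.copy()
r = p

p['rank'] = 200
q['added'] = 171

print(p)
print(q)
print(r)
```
{'id': 36, 'score': 12, 'rank': 200}
{'id': 36, 'score': 12, 'added': 171}
{'id': 36, 'score': 12, 'rank': 200}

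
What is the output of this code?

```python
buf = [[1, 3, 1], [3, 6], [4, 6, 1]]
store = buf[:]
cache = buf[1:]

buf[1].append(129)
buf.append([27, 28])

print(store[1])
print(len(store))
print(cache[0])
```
[3, 6, 129]
3
[3, 6, 129]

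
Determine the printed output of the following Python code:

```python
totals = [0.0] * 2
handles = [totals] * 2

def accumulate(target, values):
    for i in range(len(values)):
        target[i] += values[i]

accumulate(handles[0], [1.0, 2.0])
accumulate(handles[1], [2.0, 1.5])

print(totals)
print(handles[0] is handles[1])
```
[3.0, 3.5]
True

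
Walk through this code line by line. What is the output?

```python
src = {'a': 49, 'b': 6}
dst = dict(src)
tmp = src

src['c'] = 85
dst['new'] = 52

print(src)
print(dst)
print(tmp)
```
{'a': 49, 'b': 6, 'c': 85}
{'a': 49, 'b': 6, 'new': 52}
{'a': 49, 'b': 6, 'c': 85}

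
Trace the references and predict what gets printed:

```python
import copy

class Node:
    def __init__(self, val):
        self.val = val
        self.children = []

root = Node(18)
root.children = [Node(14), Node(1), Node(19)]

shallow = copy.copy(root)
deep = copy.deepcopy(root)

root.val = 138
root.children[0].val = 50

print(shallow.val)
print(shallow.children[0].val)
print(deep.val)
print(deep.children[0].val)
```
18
50
18
14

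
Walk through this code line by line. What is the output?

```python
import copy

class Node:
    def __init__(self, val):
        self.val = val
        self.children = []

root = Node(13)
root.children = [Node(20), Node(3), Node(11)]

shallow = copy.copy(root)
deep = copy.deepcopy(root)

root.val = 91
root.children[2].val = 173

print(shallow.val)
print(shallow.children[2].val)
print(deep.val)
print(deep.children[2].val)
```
13
173
13
11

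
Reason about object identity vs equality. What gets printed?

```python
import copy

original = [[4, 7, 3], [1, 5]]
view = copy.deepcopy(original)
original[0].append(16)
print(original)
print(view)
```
[[4, 7, 3, 16], [1, 5]]
[[4, 7, 3], [1, 5]]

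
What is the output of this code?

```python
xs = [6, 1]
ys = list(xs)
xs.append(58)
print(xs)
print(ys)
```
[6, 1, 58]
[6, 1]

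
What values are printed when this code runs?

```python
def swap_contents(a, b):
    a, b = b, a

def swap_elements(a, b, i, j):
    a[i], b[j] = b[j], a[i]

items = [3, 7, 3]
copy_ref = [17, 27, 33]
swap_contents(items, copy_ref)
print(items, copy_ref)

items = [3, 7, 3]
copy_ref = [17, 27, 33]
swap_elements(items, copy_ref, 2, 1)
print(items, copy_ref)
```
[3, 7, 3] [17, 27, 33]
[3, 7, 27] [17, 3, 33]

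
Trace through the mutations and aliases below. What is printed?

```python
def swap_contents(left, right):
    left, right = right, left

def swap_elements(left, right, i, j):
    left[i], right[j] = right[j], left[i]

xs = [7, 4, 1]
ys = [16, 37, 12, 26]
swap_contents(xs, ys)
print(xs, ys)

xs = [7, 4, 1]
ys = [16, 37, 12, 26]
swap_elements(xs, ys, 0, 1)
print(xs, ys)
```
[7, 4, 1] [16, 37, 12, 26]
[37, 4, 1] [16, 7, 12, 26]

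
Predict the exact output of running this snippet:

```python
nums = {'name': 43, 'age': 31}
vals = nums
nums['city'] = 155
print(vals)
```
{'name': 43, 'age': 31, 'city': 155}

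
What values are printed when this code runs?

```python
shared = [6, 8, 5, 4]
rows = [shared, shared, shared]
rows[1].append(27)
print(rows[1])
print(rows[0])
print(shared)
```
[6, 8, 5, 4, 27]
[6, 8, 5, 4, 27]
[6, 8, 5, 4, 27]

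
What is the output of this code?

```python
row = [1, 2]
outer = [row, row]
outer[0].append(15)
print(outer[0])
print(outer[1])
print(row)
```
[1, 2, 15]
[1, 2, 15]
[1, 2, 15]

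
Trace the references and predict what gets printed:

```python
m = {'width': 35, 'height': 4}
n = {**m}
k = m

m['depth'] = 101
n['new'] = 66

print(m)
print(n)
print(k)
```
{'width': 35, 'height': 4, 'depth': 101}
{'width': 35, 'height': 4, 'new': 66}
{'width': 35, 'height': 4, 'depth': 101}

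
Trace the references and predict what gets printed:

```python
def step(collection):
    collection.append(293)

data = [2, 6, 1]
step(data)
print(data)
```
[2, 6, 1, 293]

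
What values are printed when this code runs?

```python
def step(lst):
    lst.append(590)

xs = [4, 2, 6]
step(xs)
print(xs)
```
[4, 2, 6, 590]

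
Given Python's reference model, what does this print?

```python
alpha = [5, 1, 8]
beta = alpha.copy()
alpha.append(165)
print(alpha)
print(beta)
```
[5, 1, 8, 165]
[5, 1, 8]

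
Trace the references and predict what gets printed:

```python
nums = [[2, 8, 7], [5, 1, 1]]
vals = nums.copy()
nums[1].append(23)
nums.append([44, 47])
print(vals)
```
[[2, 8, 7], [5, 1, 1, 23]]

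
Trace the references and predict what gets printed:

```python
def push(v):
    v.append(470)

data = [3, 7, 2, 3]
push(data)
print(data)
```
[3, 7, 2, 3, 470]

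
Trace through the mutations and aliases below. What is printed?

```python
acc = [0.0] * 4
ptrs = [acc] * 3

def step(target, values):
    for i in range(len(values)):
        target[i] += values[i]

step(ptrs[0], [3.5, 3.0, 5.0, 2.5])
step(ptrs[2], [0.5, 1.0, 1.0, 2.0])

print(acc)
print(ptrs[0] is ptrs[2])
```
[4.0, 4.0, 6.0, 4.5]
True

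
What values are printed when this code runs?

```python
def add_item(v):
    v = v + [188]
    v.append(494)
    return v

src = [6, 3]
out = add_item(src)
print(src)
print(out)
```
[6, 3]
[6, 3, 188, 494]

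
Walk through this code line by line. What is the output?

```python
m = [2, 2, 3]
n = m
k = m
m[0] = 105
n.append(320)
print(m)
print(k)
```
[105, 2, 3, 320]
[105, 2, 3, 320]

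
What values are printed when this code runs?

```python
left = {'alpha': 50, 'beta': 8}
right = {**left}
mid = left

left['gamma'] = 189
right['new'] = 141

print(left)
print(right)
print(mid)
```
{'alpha': 50, 'beta': 8, 'gamma': 189}
{'alpha': 50, 'beta': 8, 'new': 141}
{'alpha': 50, 'beta': 8, 'gamma': 189}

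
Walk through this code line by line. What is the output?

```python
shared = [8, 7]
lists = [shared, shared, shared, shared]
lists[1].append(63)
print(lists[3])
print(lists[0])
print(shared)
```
[8, 7, 63]
[8, 7, 63]
[8, 7, 63]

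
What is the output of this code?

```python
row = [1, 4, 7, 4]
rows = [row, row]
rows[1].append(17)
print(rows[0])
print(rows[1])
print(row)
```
[1, 4, 7, 4, 17]
[1, 4, 7, 4, 17]
[1, 4, 7, 4, 17]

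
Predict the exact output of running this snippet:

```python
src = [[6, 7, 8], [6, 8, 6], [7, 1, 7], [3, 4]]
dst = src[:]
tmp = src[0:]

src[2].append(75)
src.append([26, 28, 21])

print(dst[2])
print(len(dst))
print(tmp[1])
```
[7, 1, 7, 75]
4
[6, 8, 6]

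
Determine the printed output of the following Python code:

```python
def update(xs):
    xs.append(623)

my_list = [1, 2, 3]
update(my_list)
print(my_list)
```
[1, 2, 3, 623]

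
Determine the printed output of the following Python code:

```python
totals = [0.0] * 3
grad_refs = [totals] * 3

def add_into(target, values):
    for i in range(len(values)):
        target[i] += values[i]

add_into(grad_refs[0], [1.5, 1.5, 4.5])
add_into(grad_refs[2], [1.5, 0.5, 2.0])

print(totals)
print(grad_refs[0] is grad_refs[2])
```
[3.0, 2.0, 6.5]
True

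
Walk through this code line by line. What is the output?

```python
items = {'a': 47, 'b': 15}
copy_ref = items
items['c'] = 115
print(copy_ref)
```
{'a': 47, 'b': 15, 'c': 115}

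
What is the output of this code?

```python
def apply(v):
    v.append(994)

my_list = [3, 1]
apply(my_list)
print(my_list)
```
[3, 1, 994]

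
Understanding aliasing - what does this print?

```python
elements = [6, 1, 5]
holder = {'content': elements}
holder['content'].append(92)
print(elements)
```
[6, 1, 5, 92]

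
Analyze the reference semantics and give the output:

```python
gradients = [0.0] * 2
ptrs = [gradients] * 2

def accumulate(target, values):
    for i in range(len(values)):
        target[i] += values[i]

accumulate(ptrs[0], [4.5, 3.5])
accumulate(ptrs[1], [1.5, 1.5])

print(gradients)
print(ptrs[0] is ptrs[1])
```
[6.0, 5.0]
True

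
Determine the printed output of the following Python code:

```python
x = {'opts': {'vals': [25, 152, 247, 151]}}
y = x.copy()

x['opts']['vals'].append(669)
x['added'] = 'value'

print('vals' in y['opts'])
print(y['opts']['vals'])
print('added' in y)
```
True
[25, 152, 247, 151, 669]
False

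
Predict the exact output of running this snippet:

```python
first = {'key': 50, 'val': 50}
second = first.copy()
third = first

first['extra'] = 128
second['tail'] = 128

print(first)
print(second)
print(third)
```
{'key': 50, 'val': 50, 'extra': 128}
{'key': 50, 'val': 50, 'tail': 128}
{'key': 50, 'val': 50, 'extra': 128}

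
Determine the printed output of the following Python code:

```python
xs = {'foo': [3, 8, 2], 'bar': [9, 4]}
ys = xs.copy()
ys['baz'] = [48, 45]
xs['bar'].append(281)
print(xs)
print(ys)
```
{'foo': [3, 8, 2], 'bar': [9, 4, 281]}
{'foo': [3, 8, 2], 'bar': [9, 4, 281], 'baz': [48, 45]}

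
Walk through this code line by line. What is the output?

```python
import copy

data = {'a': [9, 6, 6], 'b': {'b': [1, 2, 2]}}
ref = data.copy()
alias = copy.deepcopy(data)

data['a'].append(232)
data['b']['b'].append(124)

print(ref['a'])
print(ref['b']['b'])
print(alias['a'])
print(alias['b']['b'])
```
[9, 6, 6, 232]
[1, 2, 2, 124]
[9, 6, 6]
[1, 2, 2]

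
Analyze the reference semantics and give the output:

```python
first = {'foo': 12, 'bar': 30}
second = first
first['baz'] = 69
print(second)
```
{'foo': 12, 'bar': 30, 'baz': 69}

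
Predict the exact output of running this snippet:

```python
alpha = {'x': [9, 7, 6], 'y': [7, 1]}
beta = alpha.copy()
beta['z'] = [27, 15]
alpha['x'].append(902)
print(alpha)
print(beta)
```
{'x': [9, 7, 6, 902], 'y': [7, 1]}
{'x': [9, 7, 6, 902], 'y': [7, 1], 'z': [27, 15]}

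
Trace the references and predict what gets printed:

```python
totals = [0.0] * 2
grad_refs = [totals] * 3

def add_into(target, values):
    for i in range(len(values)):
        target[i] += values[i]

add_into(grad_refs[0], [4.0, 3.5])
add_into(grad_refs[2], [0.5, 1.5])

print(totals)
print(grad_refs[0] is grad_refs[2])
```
[4.5, 5.0]
True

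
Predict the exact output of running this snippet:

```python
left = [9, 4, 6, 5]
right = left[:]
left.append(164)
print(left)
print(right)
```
[9, 4, 6, 5, 164]
[9, 4, 6, 5]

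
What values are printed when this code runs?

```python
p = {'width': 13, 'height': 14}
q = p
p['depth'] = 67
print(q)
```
{'width': 13, 'height': 14, 'depth': 67}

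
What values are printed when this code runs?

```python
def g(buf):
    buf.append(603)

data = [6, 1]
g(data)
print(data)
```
[6, 1, 603]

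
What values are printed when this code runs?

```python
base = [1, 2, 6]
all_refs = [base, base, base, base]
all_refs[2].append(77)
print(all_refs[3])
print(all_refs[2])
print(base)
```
[1, 2, 6, 77]
[1, 2, 6, 77]
[1, 2, 6, 77]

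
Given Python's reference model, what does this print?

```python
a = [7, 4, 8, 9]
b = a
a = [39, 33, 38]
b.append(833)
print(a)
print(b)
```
[39, 33, 38]
[7, 4, 8, 9, 833]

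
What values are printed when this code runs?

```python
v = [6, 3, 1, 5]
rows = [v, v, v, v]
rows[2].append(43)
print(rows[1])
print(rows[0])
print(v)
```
[6, 3, 1, 5, 43]
[6, 3, 1, 5, 43]
[6, 3, 1, 5, 43]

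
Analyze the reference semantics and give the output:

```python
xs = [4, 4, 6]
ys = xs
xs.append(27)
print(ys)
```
[4, 4, 6, 27]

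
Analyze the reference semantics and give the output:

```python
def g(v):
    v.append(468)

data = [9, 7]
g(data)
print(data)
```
[9, 7, 468]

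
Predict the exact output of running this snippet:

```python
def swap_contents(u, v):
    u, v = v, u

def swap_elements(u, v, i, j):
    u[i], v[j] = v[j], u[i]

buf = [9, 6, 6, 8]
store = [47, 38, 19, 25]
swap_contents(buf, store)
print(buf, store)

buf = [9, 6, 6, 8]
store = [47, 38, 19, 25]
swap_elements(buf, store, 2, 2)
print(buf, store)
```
[9, 6, 6, 8] [47, 38, 19, 25]
[9, 6, 19, 8] [47, 38, 6, 25]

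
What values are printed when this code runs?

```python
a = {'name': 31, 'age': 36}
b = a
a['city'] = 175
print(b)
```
{'name': 31, 'age': 36, 'city': 175}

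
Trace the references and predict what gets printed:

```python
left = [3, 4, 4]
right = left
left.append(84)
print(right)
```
[3, 4, 4, 84]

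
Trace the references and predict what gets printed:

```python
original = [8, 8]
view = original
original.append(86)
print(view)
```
[8, 8, 86]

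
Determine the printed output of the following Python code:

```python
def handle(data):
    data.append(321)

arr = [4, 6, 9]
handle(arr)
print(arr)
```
[4, 6, 9, 321]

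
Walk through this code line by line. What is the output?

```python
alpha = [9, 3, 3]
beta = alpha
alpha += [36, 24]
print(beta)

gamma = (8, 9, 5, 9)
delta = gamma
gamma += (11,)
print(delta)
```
[9, 3, 3, 36, 24]
(8, 9, 5, 9)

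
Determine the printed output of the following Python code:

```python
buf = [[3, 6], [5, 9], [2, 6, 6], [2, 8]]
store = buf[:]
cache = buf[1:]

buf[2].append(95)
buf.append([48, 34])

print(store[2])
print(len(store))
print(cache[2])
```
[2, 6, 6, 95]
4
[2, 8]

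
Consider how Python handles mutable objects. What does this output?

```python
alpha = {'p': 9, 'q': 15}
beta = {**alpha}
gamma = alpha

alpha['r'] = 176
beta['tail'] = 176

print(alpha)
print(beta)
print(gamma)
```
{'p': 9, 'q': 15, 'r': 176}
{'p': 9, 'q': 15, 'tail': 176}
{'p': 9, 'q': 15, 'r': 176}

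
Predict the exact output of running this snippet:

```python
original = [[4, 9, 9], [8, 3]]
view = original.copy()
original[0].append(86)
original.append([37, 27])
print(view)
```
[[4, 9, 9, 86], [8, 3]]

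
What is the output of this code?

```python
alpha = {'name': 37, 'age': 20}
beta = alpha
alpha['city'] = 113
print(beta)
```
{'name': 37, 'age': 20, 'city': 113}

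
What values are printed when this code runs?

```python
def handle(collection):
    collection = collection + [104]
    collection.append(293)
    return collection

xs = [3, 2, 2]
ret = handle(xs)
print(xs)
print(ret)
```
[3, 2, 2]
[3, 2, 2, 104, 293]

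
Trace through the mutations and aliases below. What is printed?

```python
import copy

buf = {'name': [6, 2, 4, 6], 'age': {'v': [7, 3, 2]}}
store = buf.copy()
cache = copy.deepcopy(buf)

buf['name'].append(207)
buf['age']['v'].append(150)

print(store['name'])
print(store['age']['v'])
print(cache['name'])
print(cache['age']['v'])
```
[6, 2, 4, 6, 207]
[7, 3, 2, 150]
[6, 2, 4, 6]
[7, 3, 2]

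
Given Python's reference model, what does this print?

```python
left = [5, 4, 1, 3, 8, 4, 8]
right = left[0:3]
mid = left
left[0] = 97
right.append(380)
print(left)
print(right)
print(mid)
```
[97, 4, 1, 3, 8, 4, 8]
[5, 4, 1, 380]
[97, 4, 1, 3, 8, 4, 8]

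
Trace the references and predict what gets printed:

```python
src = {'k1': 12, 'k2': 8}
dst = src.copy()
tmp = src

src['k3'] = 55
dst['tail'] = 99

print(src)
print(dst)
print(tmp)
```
{'k1': 12, 'k2': 8, 'k3': 55}
{'k1': 12, 'k2': 8, 'tail': 99}
{'k1': 12, 'k2': 8, 'k3': 55}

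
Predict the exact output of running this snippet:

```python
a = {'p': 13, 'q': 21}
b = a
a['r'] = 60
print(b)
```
{'p': 13, 'q': 21, 'r': 60}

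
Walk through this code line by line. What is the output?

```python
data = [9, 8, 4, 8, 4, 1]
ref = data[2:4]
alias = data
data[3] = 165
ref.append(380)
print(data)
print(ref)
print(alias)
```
[9, 8, 4, 165, 4, 1]
[4, 8, 380]
[9, 8, 4, 165, 4, 1]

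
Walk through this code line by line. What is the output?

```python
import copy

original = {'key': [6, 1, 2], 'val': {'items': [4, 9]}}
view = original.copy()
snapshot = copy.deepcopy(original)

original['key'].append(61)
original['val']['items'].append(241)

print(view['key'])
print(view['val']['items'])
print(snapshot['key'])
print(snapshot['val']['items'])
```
[6, 1, 2, 61]
[4, 9, 241]
[6, 1, 2]
[4, 9]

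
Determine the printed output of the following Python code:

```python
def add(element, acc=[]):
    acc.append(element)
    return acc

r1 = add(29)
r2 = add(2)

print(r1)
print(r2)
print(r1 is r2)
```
[29, 2]
[29, 2]
True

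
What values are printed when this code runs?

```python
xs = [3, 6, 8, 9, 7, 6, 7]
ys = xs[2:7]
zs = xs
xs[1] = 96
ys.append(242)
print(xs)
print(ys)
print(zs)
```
[3, 96, 8, 9, 7, 6, 7]
[8, 9, 7, 6, 7, 242]
[3, 96, 8, 9, 7, 6, 7]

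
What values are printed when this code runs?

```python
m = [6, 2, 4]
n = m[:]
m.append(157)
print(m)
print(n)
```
[6, 2, 4, 157]
[6, 2, 4]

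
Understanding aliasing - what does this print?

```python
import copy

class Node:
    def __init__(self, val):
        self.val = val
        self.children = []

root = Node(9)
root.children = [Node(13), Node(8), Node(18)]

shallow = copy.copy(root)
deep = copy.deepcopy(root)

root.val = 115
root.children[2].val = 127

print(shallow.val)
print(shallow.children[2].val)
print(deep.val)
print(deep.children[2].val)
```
9
127
9
18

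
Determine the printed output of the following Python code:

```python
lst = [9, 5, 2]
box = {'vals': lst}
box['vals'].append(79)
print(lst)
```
[9, 5, 2, 79]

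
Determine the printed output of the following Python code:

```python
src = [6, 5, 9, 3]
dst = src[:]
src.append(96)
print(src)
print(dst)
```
[6, 5, 9, 3, 96]
[6, 5, 9, 3]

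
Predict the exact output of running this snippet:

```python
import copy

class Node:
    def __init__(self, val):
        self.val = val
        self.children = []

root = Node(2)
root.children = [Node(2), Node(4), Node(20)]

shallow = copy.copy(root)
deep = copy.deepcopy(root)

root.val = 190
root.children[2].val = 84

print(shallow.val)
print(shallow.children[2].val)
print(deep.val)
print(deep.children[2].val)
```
2
84
2
20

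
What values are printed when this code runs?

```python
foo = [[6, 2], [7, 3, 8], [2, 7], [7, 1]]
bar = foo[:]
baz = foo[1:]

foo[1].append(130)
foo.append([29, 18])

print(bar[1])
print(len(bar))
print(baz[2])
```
[7, 3, 8, 130]
4
[7, 1]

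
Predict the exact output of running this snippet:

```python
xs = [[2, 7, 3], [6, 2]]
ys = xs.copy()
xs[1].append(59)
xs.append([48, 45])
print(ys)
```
[[2, 7, 3], [6, 2, 59]]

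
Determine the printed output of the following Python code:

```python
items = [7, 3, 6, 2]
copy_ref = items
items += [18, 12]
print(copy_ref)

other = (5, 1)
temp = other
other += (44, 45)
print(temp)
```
[7, 3, 6, 2, 18, 12]
(5, 1)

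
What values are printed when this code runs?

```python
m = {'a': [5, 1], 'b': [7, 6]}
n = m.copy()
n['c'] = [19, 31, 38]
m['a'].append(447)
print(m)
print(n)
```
{'a': [5, 1, 447], 'b': [7, 6]}
{'a': [5, 1, 447], 'b': [7, 6], 'c': [19, 31, 38]}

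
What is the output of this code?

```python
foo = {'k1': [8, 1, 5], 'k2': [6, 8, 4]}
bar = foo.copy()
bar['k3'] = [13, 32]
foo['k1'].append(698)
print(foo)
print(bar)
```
{'k1': [8, 1, 5, 698], 'k2': [6, 8, 4]}
{'k1': [8, 1, 5, 698], 'k2': [6, 8, 4], 'k3': [13, 32]}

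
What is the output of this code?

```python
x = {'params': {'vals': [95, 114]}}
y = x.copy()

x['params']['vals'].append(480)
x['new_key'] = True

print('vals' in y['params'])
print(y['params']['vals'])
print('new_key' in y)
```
True
[95, 114, 480]
False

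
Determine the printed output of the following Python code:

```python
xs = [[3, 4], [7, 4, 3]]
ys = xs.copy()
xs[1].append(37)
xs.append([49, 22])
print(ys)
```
[[3, 4], [7, 4, 3, 37]]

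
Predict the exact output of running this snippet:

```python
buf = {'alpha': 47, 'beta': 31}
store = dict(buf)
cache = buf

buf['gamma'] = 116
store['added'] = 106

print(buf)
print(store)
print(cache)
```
{'alpha': 47, 'beta': 31, 'gamma': 116}
{'alpha': 47, 'beta': 31, 'added': 106}
{'alpha': 47, 'beta': 31, 'gamma': 116}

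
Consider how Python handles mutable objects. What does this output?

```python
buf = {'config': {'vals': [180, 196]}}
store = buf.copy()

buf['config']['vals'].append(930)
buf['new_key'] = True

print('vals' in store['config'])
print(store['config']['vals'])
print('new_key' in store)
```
True
[180, 196, 930]
False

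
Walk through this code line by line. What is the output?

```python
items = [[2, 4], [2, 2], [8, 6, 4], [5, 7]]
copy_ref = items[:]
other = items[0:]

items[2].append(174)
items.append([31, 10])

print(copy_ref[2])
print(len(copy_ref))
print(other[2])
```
[8, 6, 4, 174]
4
[8, 6, 4, 174]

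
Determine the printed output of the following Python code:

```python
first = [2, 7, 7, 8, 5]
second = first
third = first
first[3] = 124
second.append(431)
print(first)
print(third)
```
[2, 7, 7, 124, 5, 431]
[2, 7, 7, 124, 5, 431]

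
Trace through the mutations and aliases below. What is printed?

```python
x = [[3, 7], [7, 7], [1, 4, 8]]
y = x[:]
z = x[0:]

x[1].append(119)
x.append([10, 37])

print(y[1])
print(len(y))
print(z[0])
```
[7, 7, 119]
3
[3, 7]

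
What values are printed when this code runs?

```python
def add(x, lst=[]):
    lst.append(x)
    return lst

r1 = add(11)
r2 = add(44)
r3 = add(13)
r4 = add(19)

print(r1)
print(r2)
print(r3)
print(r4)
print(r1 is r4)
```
[11, 44, 13, 19]
[11, 44, 13, 19]
[11, 44, 13, 19]
[11, 44, 13, 19]
True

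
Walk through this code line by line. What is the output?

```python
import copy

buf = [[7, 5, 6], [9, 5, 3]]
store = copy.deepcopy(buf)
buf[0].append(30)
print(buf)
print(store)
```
[[7, 5, 6, 30], [9, 5, 3]]
[[7, 5, 6], [9, 5, 3]]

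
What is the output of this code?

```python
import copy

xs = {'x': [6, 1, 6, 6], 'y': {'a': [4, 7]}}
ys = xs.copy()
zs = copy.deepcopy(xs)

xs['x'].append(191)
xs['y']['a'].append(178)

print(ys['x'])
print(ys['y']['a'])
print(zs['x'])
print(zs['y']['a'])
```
[6, 1, 6, 6, 191]
[4, 7, 178]
[6, 1, 6, 6]
[4, 7]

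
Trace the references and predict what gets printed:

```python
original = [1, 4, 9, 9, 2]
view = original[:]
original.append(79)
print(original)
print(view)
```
[1, 4, 9, 9, 2, 79]
[1, 4, 9, 9, 2]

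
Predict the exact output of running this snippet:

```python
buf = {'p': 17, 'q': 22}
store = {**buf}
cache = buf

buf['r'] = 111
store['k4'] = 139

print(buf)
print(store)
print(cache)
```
{'p': 17, 'q': 22, 'r': 111}
{'p': 17, 'q': 22, 'k4': 139}
{'p': 17, 'q': 22, 'r': 111}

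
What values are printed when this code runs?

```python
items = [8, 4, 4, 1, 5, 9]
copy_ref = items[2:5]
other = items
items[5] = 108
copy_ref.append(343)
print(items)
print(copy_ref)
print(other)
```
[8, 4, 4, 1, 5, 108]
[4, 1, 5, 343]
[8, 4, 4, 1, 5, 108]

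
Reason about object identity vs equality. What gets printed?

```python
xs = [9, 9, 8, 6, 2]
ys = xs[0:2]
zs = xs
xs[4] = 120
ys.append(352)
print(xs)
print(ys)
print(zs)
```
[9, 9, 8, 6, 120]
[9, 9, 352]
[9, 9, 8, 6, 120]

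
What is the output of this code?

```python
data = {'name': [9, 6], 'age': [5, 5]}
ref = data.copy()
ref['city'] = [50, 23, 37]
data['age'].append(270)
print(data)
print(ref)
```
{'name': [9, 6], 'age': [5, 5, 270]}
{'name': [9, 6], 'age': [5, 5, 270], 'city': [50, 23, 37]}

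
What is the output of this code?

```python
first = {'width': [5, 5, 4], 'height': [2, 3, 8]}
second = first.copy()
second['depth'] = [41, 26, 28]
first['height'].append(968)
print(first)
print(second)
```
{'width': [5, 5, 4], 'height': [2, 3, 8, 968]}
{'width': [5, 5, 4], 'height': [2, 3, 8, 968], 'depth': [41, 26, 28]}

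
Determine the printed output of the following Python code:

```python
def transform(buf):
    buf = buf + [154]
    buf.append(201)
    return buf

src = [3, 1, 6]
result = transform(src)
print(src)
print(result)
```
[3, 1, 6]
[3, 1, 6, 154, 201]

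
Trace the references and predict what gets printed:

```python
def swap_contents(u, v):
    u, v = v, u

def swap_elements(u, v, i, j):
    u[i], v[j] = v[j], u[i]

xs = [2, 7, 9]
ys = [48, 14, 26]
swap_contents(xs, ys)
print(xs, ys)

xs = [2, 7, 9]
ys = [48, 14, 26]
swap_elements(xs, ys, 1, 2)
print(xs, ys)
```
[2, 7, 9] [48, 14, 26]
[2, 26, 9] [48, 14, 7]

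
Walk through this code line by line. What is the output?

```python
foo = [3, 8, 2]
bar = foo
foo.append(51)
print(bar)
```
[3, 8, 2, 51]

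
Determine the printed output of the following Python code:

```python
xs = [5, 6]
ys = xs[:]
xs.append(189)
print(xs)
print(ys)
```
[5, 6, 189]
[5, 6]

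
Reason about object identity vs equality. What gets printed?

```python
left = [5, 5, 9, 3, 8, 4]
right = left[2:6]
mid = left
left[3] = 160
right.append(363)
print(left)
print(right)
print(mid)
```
[5, 5, 9, 160, 8, 4]
[9, 3, 8, 4, 363]
[5, 5, 9, 160, 8, 4]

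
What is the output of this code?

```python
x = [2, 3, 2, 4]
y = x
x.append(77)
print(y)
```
[2, 3, 2, 4, 77]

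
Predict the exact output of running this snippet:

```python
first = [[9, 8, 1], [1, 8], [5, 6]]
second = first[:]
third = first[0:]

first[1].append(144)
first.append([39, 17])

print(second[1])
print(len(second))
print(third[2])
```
[1, 8, 144]
3
[5, 6]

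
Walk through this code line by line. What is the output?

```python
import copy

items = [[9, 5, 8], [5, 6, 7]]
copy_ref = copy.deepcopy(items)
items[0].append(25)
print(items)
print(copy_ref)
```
[[9, 5, 8, 25], [5, 6, 7]]
[[9, 5, 8], [5, 6, 7]]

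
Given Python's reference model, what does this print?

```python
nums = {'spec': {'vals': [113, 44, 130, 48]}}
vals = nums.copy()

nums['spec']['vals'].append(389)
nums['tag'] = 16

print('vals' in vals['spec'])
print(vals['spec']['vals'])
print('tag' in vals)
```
True
[113, 44, 130, 48, 389]
False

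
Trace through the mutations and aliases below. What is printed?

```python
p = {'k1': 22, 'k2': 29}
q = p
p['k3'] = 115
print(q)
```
{'k1': 22, 'k2': 29, 'k3': 115}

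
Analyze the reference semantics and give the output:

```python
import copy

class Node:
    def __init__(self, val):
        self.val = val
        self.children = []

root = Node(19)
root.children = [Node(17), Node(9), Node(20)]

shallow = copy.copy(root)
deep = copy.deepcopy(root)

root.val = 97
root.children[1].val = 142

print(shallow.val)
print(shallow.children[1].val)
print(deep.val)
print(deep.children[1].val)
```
19
142
19
9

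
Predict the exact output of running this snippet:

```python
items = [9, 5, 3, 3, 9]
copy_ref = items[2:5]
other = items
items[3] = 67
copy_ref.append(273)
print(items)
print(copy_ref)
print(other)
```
[9, 5, 3, 67, 9]
[3, 3, 9, 273]
[9, 5, 3, 67, 9]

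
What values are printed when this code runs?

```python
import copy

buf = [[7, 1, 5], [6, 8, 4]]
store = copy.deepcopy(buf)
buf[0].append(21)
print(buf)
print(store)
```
[[7, 1, 5, 21], [6, 8, 4]]
[[7, 1, 5], [6, 8, 4]]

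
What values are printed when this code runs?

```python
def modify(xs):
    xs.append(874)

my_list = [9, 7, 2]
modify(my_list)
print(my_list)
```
[9, 7, 2, 874]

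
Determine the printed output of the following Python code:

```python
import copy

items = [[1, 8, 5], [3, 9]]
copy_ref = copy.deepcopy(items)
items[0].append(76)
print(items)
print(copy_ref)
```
[[1, 8, 5, 76], [3, 9]]
[[1, 8, 5], [3, 9]]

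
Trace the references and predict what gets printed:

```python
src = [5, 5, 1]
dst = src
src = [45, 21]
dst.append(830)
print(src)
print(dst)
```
[45, 21]
[5, 5, 1, 830]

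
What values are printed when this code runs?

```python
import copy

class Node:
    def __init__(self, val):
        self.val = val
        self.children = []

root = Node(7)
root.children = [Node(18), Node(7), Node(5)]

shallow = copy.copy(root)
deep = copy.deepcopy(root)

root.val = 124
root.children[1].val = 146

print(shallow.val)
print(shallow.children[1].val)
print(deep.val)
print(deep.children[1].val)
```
7
146
7
7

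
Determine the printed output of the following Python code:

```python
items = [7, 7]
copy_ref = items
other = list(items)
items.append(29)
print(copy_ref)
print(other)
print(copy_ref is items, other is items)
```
[7, 7, 29]
[7, 7]
True False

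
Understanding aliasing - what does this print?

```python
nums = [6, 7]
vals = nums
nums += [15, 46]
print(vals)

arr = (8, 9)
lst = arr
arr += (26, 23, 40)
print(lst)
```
[6, 7, 15, 46]
(8, 9)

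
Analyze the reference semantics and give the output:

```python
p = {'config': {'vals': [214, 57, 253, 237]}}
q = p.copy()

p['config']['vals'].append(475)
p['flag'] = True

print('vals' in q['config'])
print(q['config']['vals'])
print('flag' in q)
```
True
[214, 57, 253, 237, 475]
False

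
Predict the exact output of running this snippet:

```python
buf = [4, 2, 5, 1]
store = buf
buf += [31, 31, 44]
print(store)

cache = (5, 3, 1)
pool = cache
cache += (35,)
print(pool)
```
[4, 2, 5, 1, 31, 31, 44]
(5, 3, 1)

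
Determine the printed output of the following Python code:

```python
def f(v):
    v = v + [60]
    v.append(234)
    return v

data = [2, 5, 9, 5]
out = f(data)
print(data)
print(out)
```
[2, 5, 9, 5]
[2, 5, 9, 5, 60, 234]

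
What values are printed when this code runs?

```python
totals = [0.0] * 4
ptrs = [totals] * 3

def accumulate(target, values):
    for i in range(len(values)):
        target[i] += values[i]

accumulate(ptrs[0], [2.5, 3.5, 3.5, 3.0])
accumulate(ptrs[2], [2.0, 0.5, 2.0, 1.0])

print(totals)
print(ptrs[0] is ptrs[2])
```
[4.5, 4.0, 5.5, 4.0]
True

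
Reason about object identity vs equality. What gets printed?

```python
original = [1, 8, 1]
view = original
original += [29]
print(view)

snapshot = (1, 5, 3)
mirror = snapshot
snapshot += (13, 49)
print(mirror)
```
[1, 8, 1, 29]
(1, 5, 3)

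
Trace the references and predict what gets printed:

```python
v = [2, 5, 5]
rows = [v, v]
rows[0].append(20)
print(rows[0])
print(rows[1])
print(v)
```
[2, 5, 5, 20]
[2, 5, 5, 20]
[2, 5, 5, 20]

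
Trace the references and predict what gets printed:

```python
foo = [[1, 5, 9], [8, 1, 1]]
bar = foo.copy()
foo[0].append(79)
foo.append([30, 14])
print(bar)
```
[[1, 5, 9, 79], [8, 1, 1]]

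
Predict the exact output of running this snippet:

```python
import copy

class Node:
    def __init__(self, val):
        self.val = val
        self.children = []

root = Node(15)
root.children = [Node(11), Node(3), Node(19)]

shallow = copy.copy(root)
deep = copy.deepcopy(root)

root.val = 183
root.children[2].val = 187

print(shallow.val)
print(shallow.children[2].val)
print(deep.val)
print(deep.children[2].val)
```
15
187
15
19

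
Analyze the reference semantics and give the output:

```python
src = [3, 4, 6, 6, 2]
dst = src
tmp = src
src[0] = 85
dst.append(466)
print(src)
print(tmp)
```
[85, 4, 6, 6, 2, 466]
[85, 4, 6, 6, 2, 466]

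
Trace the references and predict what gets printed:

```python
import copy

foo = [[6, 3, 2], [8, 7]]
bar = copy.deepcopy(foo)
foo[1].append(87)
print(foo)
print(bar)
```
[[6, 3, 2], [8, 7, 87]]
[[6, 3, 2], [8, 7]]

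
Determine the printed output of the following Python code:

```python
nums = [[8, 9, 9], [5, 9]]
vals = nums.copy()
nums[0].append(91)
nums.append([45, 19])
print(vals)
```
[[8, 9, 9, 91], [5, 9]]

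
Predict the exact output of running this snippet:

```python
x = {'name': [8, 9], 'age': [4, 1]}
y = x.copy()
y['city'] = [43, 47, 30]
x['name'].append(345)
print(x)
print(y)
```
{'name': [8, 9, 345], 'age': [4, 1]}
{'name': [8, 9, 345], 'age': [4, 1], 'city': [43, 47, 30]}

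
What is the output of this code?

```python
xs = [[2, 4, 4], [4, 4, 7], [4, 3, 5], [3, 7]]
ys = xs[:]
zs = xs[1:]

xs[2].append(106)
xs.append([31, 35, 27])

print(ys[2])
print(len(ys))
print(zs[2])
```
[4, 3, 5, 106]
4
[3, 7]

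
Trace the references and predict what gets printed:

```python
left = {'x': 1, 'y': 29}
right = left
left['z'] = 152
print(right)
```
{'x': 1, 'y': 29, 'z': 152}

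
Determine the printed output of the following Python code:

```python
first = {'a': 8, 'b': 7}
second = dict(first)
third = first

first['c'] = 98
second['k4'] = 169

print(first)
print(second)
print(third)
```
{'a': 8, 'b': 7, 'c': 98}
{'a': 8, 'b': 7, 'k4': 169}
{'a': 8, 'b': 7, 'c': 98}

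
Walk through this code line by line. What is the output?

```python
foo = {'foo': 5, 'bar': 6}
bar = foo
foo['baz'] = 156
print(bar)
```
{'foo': 5, 'bar': 6, 'baz': 156}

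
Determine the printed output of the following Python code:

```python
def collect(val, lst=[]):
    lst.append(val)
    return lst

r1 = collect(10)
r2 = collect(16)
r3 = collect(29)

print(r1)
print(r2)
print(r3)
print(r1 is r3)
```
[10, 16, 29]
[10, 16, 29]
[10, 16, 29]
True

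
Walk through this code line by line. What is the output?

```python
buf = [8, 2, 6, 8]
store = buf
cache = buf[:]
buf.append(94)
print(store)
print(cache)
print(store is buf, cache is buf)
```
[8, 2, 6, 8, 94]
[8, 2, 6, 8]
True False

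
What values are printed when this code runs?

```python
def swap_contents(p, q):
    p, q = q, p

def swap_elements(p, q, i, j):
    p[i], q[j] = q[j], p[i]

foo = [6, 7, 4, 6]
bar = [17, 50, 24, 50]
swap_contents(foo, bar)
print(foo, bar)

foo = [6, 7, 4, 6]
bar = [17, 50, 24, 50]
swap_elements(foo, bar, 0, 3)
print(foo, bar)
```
[6, 7, 4, 6] [17, 50, 24, 50]
[50, 7, 4, 6] [17, 50, 24, 6]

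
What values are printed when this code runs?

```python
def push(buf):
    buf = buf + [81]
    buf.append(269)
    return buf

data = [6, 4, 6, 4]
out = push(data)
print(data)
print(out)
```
[6, 4, 6, 4]
[6, 4, 6, 4, 81, 269]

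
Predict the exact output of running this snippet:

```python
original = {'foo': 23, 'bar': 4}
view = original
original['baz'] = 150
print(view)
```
{'foo': 23, 'bar': 4, 'baz': 150}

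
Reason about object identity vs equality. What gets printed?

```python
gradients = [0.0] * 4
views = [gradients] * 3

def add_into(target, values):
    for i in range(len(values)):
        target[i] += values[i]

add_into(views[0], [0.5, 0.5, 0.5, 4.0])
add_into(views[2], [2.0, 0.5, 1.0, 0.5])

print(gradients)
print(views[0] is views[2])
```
[2.5, 1.0, 1.5, 4.5]
True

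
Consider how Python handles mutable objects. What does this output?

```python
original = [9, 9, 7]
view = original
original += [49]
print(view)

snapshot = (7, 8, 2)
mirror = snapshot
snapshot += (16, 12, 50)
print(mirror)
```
[9, 9, 7, 49]
(7, 8, 2)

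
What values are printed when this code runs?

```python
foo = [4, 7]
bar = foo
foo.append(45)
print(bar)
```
[4, 7, 45]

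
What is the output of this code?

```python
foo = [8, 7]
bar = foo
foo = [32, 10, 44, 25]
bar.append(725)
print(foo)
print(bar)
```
[32, 10, 44, 25]
[8, 7, 725]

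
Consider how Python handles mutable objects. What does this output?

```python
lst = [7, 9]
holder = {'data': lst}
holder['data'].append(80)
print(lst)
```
[7, 9, 80]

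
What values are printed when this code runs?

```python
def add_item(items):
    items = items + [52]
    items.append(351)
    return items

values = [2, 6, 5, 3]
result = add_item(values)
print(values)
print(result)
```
[2, 6, 5, 3]
[2, 6, 5, 3, 52, 351]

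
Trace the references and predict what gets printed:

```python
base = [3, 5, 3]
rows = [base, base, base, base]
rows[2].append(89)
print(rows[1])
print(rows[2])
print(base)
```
[3, 5, 3, 89]
[3, 5, 3, 89]
[3, 5, 3, 89]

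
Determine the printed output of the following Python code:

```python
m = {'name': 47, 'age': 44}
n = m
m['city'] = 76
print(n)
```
{'name': 47, 'age': 44, 'city': 76}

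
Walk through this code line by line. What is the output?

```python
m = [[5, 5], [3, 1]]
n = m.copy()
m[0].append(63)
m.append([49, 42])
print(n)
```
[[5, 5, 63], [3, 1]]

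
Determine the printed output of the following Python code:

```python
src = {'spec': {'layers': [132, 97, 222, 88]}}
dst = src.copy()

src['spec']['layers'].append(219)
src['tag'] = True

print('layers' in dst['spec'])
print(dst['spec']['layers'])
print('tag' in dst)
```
True
[132, 97, 222, 88, 219]
False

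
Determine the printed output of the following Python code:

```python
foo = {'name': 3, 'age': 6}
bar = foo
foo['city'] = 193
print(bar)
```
{'name': 3, 'age': 6, 'city': 193}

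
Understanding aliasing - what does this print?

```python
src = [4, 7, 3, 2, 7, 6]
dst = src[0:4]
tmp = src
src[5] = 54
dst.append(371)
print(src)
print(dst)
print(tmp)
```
[4, 7, 3, 2, 7, 54]
[4, 7, 3, 2, 371]
[4, 7, 3, 2, 7, 54]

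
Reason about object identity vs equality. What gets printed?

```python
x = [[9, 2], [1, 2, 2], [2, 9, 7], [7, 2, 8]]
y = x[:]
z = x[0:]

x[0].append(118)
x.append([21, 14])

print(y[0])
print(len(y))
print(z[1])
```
[9, 2, 118]
4
[1, 2, 2]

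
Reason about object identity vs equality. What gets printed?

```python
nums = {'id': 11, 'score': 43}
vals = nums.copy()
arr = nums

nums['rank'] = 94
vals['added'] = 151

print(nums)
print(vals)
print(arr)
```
{'id': 11, 'score': 43, 'rank': 94}
{'id': 11, 'score': 43, 'added': 151}
{'id': 11, 'score': 43, 'rank': 94}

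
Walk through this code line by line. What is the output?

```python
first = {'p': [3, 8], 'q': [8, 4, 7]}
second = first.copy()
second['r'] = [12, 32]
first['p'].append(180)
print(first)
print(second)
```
{'p': [3, 8, 180], 'q': [8, 4, 7]}
{'p': [3, 8, 180], 'q': [8, 4, 7], 'r': [12, 32]}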